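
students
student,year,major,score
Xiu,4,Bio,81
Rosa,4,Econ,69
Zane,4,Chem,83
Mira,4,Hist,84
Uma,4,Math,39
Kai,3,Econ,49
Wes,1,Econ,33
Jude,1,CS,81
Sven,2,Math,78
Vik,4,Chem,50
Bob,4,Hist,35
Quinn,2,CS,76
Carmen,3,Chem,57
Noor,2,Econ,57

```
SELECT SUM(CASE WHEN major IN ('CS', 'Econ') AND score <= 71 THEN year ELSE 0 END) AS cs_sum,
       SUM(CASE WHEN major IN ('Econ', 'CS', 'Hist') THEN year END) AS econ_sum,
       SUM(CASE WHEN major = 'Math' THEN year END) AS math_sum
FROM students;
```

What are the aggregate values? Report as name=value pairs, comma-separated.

cs_sum=10, econ_sum=21, math_sum=6

[cs_sum: major IN ('CS', 'Econ') AND score <= 71]
student=Xiu: ✗
student=Rosa: ✓ → 4
student=Zane: ✗
student=Mira: ✗
student=Uma: ✗
student=Kai: ✓ → 3
student=Wes: ✓ → 1
student=Jude: ✗
student=Sven: ✗
student=Vik: ✗
student=Bob: ✗
student=Quinn: ✗
student=Carmen: ✗
student=Noor: ✓ → 2
cs_sum = 4 + 3 + 1 + 2 = 10
—
[econ_sum: major IN ('Econ', 'CS', 'Hist')]
student=Xiu: ✗
student=Rosa: ✓ → 4
student=Zane: ✗
student=Mira: ✓ → 4
student=Uma: ✗
student=Kai: ✓ → 3
student=Wes: ✓ → 1
student=Jude: ✓ → 1
student=Sven: ✗
student=Vik: ✗
student=Bob: ✓ → 4
student=Quinn: ✓ → 2
student=Carmen: ✗
student=Noor: ✓ → 2
econ_sum = 4 + 4 + 3 + 1 + 1 + 4 + 2 + 2 = 21
—
[math_sum: major = 'Math']
student=Xiu: ✗
student=Rosa: ✗
student=Zane: ✗
student=Mira: ✗
student=Uma: ✓ → 4
student=Kai: ✗
student=Wes: ✗
student=Jude: ✗
student=Sven: ✓ → 2
student=Vik: ✗
student=Bob: ✗
student=Quinn: ✗
student=Carmen: ✗
student=Noor: ✗
math_sum = 4 + 2 = 6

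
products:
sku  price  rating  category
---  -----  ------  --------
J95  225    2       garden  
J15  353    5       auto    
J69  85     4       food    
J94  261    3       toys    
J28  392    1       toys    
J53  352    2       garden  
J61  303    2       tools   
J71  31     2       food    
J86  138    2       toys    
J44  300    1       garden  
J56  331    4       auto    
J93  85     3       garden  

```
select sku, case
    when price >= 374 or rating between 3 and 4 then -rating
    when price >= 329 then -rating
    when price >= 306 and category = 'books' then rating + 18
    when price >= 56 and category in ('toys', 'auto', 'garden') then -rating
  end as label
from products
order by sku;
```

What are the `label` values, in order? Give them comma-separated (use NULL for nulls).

sku=J15: price >= 329 → -5
sku=J28: price >= 374 or rating between 3 and 4 → -1
sku=J44: price >= 56 and category in ('toys', 'auto', 'garden') → -1
sku=J53: price >= 329 → -2
sku=J56: price >= 374 or rating between 3 and 4 → -4
sku=J61: (no match → NULL) → NULL
sku=J69: price >= 374 or rating between 3 and 4 → -4
sku=J71: (no match → NULL) → NULL
sku=J86: price >= 56 and category in ('toys', 'auto', 'garden') → -2
sku=J93: price >= 374 or rating between 3 and 4 → -3
sku=J94: price >= 374 or rating between 3 and 4 → -3
sku=J95: price >= 56 and category in ('toys', 'auto', 'garden') → -2

-5, -1, -1, -2, -4, NULL, -4, NULL, -2, -3, -3, -2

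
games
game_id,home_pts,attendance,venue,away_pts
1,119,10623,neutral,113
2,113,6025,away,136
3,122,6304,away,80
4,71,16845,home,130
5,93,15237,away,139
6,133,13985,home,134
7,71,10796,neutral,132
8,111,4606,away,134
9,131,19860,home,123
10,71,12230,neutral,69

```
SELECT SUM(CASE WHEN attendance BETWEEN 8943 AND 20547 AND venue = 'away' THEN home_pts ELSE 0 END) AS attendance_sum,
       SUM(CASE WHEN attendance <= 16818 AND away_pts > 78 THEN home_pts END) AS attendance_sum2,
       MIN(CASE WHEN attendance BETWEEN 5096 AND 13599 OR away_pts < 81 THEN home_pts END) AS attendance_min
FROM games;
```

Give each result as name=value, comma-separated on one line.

attendance_sum=93, attendance_sum2=762, attendance_min=71

[attendance_sum: attendance BETWEEN 8943 AND 20547 AND venue = 'away']
game_id=1: ✗
game_id=2: ✗
game_id=3: ✗
game_id=4: ✗
game_id=5: ✓ → 93
game_id=6: ✗
game_id=7: ✗
game_id=8: ✗
game_id=9: ✗
game_id=10: ✗
attendance_sum = 93
—
[attendance_sum2: attendance <= 16818 AND away_pts > 78]
game_id=1: ✓ → 119
game_id=2: ✓ → 113
game_id=3: ✓ → 122
game_id=4: ✗
game_id=5: ✓ → 93
game_id=6: ✓ → 133
game_id=7: ✓ → 71
game_id=8: ✓ → 111
game_id=9: ✗
game_id=10: ✗
attendance_sum2 = 119 + 113 + 122 + 93 + 133 + 71 + 111 = 762
—
[attendance_min: attendance BETWEEN 5096 AND 13599 OR away_pts < 81]
game_id=1: ✓ → 119
game_id=2: ✓ → 113
game_id=3: ✓ → 122
game_id=4: ✗
game_id=5: ✗
game_id=6: ✗
game_id=7: ✓ → 71
game_id=8: ✗
game_id=9: ✗
game_id=10: ✓ → 71
attendance_min = MIN(119, 113, 122, 71, 71) = 71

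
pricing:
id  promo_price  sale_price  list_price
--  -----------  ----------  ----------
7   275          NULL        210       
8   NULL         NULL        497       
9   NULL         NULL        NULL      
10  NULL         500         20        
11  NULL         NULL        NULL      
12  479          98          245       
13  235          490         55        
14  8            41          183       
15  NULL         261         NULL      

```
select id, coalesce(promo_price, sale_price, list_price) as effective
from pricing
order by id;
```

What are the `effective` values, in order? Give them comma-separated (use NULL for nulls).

275, 497, NULL, 500, NULL, 479, 235, 8, 261

id=7: promo_price=275 → 275
id=8: promo_price=NULL, sale_price=NULL, list_price=497 → 497
id=9: promo_price=NULL, sale_price=NULL, list_price=NULL (all NULL) → NULL
id=10: promo_price=NULL, sale_price=500 → 500
id=11: promo_price=NULL, sale_price=NULL, list_price=NULL (all NULL) → NULL
id=12: promo_price=479 → 479
id=13: promo_price=235 → 235
id=14: promo_price=8 → 8
id=15: promo_price=NULL, sale_price=261 → 261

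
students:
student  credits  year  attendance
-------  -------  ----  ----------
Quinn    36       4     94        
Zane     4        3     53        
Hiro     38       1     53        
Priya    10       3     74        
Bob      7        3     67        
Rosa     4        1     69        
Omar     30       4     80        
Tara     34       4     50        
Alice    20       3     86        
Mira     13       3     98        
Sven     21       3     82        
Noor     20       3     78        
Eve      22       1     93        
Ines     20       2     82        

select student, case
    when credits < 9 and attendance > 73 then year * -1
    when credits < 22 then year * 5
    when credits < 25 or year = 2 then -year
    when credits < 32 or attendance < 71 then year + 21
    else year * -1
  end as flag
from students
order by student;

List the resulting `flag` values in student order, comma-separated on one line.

student=Alice: credits < 22 → 15
student=Bob: credits < 22 → 15
student=Eve: credits < 25 or year = 2 → -1
student=Hiro: credits < 32 or attendance < 71 → 22
student=Ines: credits < 22 → 10
student=Mira: credits < 22 → 15
student=Noor: credits < 22 → 15
student=Omar: credits < 32 or attendance < 71 → 25
student=Priya: credits < 22 → 15
student=Quinn: ELSE → -4
student=Rosa: credits < 22 → 5
student=Sven: credits < 22 → 15
student=Tara: credits < 32 or attendance < 71 → 25
student=Zane: credits < 22 → 15

15, 15, -1, 22, 10, 15, 15, 25, 15, -4, 5, 15, 25, 15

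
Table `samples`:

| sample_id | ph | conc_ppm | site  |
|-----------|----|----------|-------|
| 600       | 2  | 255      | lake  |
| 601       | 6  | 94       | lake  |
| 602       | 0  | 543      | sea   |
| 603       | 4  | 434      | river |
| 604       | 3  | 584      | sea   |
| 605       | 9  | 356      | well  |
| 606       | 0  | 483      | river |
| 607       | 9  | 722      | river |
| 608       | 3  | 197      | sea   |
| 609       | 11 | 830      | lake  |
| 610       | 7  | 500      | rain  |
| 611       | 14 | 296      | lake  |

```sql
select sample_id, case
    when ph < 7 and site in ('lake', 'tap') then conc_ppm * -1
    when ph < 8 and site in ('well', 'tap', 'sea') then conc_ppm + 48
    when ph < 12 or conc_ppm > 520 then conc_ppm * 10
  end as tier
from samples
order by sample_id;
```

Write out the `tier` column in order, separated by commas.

-255, -94, 591, 4340, 632, 3560, 4830, 7220, 245, 8300, 5000, NULL

sample_id=600: ph < 7 and site in ('lake', 'tap') → -255
sample_id=601: ph < 7 and site in ('lake', 'tap') → -94
sample_id=602: ph < 8 and site in ('well', 'tap', 'sea') → 591
sample_id=603: ph < 12 or conc_ppm > 520 → 4340
sample_id=604: ph < 8 and site in ('well', 'tap', 'sea') → 632
sample_id=605: ph < 12 or conc_ppm > 520 → 3560
sample_id=606: ph < 12 or conc_ppm > 520 → 4830
sample_id=607: ph < 12 or conc_ppm > 520 → 7220
sample_id=608: ph < 8 and site in ('well', 'tap', 'sea') → 245
sample_id=609: ph < 12 or conc_ppm > 520 → 8300
sample_id=610: ph < 12 or conc_ppm > 520 → 5000
sample_id=611: (no match → NULL) → NULL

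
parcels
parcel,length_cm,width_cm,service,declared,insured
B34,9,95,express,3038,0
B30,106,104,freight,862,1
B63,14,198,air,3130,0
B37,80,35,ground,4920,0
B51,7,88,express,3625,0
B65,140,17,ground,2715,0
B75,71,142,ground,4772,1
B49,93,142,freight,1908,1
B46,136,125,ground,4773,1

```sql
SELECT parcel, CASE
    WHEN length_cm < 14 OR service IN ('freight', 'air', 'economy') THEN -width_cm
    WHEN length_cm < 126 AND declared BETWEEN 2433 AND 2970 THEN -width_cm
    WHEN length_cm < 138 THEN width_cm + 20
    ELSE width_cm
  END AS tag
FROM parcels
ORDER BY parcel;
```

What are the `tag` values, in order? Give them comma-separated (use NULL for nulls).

-104, -95, 55, 145, -142, -88, -198, 17, 162

parcel=B30: length_cm < 14 OR service IN ('freight', 'air', 'economy') → -104
parcel=B34: length_cm < 14 OR service IN ('freight', 'air', 'economy') → -95
parcel=B37: length_cm < 138 → 55
parcel=B46: length_cm < 138 → 145
parcel=B49: length_cm < 14 OR service IN ('freight', 'air', 'economy') → -142
parcel=B51: length_cm < 14 OR service IN ('freight', 'air', 'economy') → -88
parcel=B63: length_cm < 14 OR service IN ('freight', 'air', 'economy') → -198
parcel=B65: ELSE → 17
parcel=B75: length_cm < 138 → 162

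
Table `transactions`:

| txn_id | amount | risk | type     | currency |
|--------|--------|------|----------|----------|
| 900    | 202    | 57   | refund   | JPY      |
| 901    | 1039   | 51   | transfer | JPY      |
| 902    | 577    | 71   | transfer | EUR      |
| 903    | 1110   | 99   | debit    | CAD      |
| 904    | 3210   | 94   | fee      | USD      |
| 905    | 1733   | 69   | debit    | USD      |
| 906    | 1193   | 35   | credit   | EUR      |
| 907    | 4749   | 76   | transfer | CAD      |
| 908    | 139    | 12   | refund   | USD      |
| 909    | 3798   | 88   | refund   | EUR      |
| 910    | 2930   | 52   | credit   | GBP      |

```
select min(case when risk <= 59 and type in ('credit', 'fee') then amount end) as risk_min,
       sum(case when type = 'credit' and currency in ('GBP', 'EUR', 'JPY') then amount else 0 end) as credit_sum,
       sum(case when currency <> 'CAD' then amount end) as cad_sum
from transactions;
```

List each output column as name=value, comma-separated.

[risk_min: risk <= 59 and type in ('credit', 'fee')]
txn_id=900: ✗
txn_id=901: ✗
txn_id=902: ✗
txn_id=903: ✗
txn_id=904: ✗
txn_id=905: ✗
txn_id=906: ✓ → 1193
txn_id=907: ✗
txn_id=908: ✗
txn_id=909: ✗
txn_id=910: ✓ → 2930
risk_min = MIN(1193, 2930) = 1193
—
[credit_sum: type = 'credit' and currency in ('GBP', 'EUR', 'JPY')]
txn_id=900: ✗
txn_id=901: ✗
txn_id=902: ✗
txn_id=903: ✗
txn_id=904: ✗
txn_id=905: ✗
txn_id=906: ✓ → 1193
txn_id=907: ✗
txn_id=908: ✗
txn_id=909: ✗
txn_id=910: ✓ → 2930
credit_sum = 1193 + 2930 = 4123
—
[cad_sum: currency <> 'CAD']
txn_id=900: ✓ → 202
txn_id=901: ✓ → 1039
txn_id=902: ✓ → 577
txn_id=903: ✗
txn_id=904: ✓ → 3210
txn_id=905: ✓ → 1733
txn_id=906: ✓ → 1193
txn_id=907: ✗
txn_id=908: ✓ → 139
txn_id=909: ✓ → 3798
txn_id=910: ✓ → 2930
cad_sum = 202 + 1039 + 577 + 3210 + 1733 + 1193 + 139 + 3798 + 2930 = 14821

risk_min=1193, credit_sum=4123, cad_sum=14821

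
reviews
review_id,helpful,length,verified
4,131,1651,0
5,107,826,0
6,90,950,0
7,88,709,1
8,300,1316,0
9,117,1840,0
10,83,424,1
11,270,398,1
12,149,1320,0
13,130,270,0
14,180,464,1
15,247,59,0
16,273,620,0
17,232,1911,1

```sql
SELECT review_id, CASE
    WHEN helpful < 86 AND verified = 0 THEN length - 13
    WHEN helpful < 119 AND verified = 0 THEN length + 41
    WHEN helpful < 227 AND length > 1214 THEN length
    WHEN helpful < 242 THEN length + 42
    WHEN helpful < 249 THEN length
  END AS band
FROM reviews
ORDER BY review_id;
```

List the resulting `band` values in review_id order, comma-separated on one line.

review_id=4: helpful < 227 AND length > 1214 → 1651
review_id=5: helpful < 119 AND verified = 0 → 867
review_id=6: helpful < 119 AND verified = 0 → 991
review_id=7: helpful < 242 → 751
review_id=8: (no match → NULL) → NULL
review_id=9: helpful < 119 AND verified = 0 → 1881
review_id=10: helpful < 242 → 466
review_id=11: (no match → NULL) → NULL
review_id=12: helpful < 227 AND length > 1214 → 1320
review_id=13: helpful < 242 → 312
review_id=14: helpful < 242 → 506
review_id=15: helpful < 249 → 59
review_id=16: (no match → NULL) → NULL
review_id=17: helpful < 242 → 1953

1651, 867, 991, 751, NULL, 1881, 466, NULL, 1320, 312, 506, 59, NULL, 1953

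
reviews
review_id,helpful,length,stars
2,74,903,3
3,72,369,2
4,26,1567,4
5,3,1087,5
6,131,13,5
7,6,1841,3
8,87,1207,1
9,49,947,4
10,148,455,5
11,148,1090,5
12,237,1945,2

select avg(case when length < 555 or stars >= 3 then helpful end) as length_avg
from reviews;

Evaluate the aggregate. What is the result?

73

review_id=2: ✓ → 74
review_id=3: ✓ → 72
review_id=4: ✓ → 26
review_id=5: ✓ → 3
review_id=6: ✓ → 131
review_id=7: ✓ → 6
review_id=8: ✗
review_id=9: ✓ → 49
review_id=10: ✓ → 148
review_id=11: ✓ → 148
review_id=12: ✗
length_avg = (74 + 72 + 26 + 3 + 131 + 6 + 49 + 148 + 148) / 9 = 73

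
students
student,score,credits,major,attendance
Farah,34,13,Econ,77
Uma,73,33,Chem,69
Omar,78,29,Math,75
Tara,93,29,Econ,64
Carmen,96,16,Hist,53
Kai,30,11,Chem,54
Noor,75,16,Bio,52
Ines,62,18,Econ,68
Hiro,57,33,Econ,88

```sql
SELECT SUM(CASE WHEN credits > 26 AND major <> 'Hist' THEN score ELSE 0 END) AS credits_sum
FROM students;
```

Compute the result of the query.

301

student=Farah: ✗
student=Uma: ✓ → 73
student=Omar: ✓ → 78
student=Tara: ✓ → 93
student=Carmen: ✗
student=Kai: ✗
student=Noor: ✗
student=Ines: ✗
student=Hiro: ✓ → 57
credits_sum = 73 + 78 + 93 + 57 = 301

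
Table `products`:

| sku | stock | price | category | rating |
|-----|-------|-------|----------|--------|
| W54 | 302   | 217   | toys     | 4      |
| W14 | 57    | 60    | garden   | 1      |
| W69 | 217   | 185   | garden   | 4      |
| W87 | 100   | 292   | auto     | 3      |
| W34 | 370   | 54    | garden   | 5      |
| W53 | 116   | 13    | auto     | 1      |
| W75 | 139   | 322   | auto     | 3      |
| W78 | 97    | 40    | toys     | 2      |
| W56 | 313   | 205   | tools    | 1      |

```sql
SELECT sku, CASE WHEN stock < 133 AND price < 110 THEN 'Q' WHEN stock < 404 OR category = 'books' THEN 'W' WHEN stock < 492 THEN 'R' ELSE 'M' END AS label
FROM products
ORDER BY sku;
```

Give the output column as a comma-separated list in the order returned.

sku=W14: stock < 133 AND price < 110 → Q
sku=W34: stock < 404 OR category = 'books' → W
sku=W53: stock < 133 AND price < 110 → Q
sku=W54: stock < 404 OR category = 'books' → W
sku=W56: stock < 404 OR category = 'books' → W
sku=W69: stock < 404 OR category = 'books' → W
sku=W75: stock < 404 OR category = 'books' → W
sku=W78: stock < 133 AND price < 110 → Q
sku=W87: stock < 404 OR category = 'books' → W

Q, W, Q, W, W, W, W, Q, W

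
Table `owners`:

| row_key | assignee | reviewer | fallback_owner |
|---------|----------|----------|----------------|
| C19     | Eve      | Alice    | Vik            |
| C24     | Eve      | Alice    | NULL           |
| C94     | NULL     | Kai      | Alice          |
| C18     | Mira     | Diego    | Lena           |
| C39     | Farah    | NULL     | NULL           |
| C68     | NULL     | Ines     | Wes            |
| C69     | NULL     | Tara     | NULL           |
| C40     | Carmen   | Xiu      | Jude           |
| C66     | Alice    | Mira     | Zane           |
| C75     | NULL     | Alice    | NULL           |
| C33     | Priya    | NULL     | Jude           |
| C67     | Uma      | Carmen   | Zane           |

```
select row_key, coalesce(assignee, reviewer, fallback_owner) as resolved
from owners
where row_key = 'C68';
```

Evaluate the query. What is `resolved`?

row_key = C68: assignee=NULL, reviewer=Ines, fallback_owner=Wes.
assignee=NULL, reviewer=Ines → Ines

Ines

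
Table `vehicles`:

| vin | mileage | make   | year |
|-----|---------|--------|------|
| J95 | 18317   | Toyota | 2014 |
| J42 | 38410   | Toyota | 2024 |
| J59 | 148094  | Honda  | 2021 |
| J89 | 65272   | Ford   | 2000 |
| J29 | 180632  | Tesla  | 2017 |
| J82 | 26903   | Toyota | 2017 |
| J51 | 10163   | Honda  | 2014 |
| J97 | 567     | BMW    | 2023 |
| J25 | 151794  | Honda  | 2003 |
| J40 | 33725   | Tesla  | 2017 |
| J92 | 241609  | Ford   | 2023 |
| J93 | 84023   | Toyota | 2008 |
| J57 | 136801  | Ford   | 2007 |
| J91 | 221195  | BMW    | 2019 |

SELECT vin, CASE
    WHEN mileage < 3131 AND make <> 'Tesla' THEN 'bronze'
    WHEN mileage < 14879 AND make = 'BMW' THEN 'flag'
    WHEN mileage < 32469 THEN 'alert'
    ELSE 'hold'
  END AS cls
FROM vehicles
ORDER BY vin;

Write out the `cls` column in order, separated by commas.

hold, hold, hold, hold, alert, hold, hold, alert, hold, hold, hold, hold, alert, bronze

vin=J25: ELSE → hold
vin=J29: ELSE → hold
vin=J40: ELSE → hold
vin=J42: ELSE → hold
vin=J51: mileage < 32469 → alert
vin=J57: ELSE → hold
vin=J59: ELSE → hold
vin=J82: mileage < 32469 → alert
vin=J89: ELSE → hold
vin=J91: ELSE → hold
vin=J92: ELSE → hold
vin=J93: ELSE → hold
vin=J95: mileage < 32469 → alert
vin=J97: mileage < 3131 AND make <> 'Tesla' → bronze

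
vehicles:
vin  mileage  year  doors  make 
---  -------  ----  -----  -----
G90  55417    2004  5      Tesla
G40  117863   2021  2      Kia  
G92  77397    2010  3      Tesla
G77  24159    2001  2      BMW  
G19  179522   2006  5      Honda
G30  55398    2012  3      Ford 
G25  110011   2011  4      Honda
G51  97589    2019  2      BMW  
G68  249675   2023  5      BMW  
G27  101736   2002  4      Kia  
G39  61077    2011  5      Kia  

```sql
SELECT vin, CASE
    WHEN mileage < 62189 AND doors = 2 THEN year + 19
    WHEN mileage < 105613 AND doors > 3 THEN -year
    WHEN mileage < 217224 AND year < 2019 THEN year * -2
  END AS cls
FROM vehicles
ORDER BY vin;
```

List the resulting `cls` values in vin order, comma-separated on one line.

-4012, -4022, -2002, -4024, -2011, NULL, NULL, NULL, 2020, -2004, -4020

vin=G19: mileage < 217224 AND year < 2019 → -4012
vin=G25: mileage < 217224 AND year < 2019 → -4022
vin=G27: mileage < 105613 AND doors > 3 → -2002
vin=G30: mileage < 217224 AND year < 2019 → -4024
vin=G39: mileage < 105613 AND doors > 3 → -2011
vin=G40: (no match → NULL) → NULL
vin=G51: (no match → NULL) → NULL
vin=G68: (no match → NULL) → NULL
vin=G77: mileage < 62189 AND doors = 2 → 2020
vin=G90: mileage < 105613 AND doors > 3 → -2004
vin=G92: mileage < 217224 AND year < 2019 → -4020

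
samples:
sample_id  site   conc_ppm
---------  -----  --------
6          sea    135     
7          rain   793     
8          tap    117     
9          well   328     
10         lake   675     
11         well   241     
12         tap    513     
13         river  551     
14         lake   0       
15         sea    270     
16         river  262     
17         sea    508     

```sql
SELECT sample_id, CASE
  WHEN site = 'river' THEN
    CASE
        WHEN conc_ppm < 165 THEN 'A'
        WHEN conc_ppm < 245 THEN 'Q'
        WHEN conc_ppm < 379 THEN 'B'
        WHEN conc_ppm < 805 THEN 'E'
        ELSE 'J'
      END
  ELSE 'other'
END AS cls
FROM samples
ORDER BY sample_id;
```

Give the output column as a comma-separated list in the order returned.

other, other, other, other, other, other, other, E, other, other, B, other

sample_id=6: site='sea' → outer ELSE → other
sample_id=7: site='rain' → outer ELSE → other
sample_id=8: site='tap' → outer ELSE → other
sample_id=9: site='well' → outer ELSE → other
sample_id=10: site='lake' → outer ELSE → other
sample_id=11: site='well' → outer ELSE → other
sample_id=12: site='tap' → outer ELSE → other
sample_id=13: site='river' → inner[conc_ppm < 805] → E
sample_id=14: site='lake' → outer ELSE → other
sample_id=15: site='sea' → outer ELSE → other
sample_id=16: site='river' → inner[conc_ppm < 379] → B
sample_id=17: site='sea' → outer ELSE → other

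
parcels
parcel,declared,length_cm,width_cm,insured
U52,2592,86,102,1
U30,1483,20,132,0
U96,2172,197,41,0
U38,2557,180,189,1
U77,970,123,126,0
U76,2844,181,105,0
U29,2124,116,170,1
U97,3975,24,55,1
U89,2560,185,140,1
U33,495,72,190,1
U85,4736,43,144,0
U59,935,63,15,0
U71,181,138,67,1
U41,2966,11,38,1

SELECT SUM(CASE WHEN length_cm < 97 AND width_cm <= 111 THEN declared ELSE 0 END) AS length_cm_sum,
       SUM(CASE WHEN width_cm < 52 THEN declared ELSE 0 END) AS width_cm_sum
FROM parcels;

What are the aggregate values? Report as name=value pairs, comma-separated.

[length_cm_sum: length_cm < 97 AND width_cm <= 111]
parcel=U52: ✓ → 2592
parcel=U30: ✗
parcel=U96: ✗
parcel=U38: ✗
parcel=U77: ✗
parcel=U76: ✗
parcel=U29: ✗
parcel=U97: ✓ → 3975
parcel=U89: ✗
parcel=U33: ✗
parcel=U85: ✗
parcel=U59: ✓ → 935
parcel=U71: ✗
parcel=U41: ✓ → 2966
length_cm_sum = 2592 + 3975 + 935 + 2966 = 10468
—
[width_cm_sum: width_cm < 52]
parcel=U52: ✗
parcel=U30: ✗
parcel=U96: ✓ → 2172
parcel=U38: ✗
parcel=U77: ✗
parcel=U76: ✗
parcel=U29: ✗
parcel=U97: ✗
parcel=U89: ✗
parcel=U33: ✗
parcel=U85: ✗
parcel=U59: ✓ → 935
parcel=U71: ✗
parcel=U41: ✓ → 2966
width_cm_sum = 2172 + 935 + 2966 = 6073

length_cm_sum=10468, width_cm_sum=6073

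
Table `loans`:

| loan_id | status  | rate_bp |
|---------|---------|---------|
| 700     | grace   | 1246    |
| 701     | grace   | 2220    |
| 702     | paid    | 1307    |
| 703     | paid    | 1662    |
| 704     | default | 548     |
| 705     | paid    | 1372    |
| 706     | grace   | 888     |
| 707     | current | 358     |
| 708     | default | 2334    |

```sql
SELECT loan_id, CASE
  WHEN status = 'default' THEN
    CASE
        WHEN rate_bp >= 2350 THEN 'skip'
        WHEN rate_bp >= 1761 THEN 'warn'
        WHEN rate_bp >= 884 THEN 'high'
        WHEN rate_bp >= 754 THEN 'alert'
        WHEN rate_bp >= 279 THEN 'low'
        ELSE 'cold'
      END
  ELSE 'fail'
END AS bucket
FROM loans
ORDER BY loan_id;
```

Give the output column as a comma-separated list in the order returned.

loan_id=700: status='grace' → outer ELSE → fail
loan_id=701: status='grace' → outer ELSE → fail
loan_id=702: status='paid' → outer ELSE → fail
loan_id=703: status='paid' → outer ELSE → fail
loan_id=704: status='default' → inner[rate_bp >= 279] → low
loan_id=705: status='paid' → outer ELSE → fail
loan_id=706: status='grace' → outer ELSE → fail
loan_id=707: status='current' → outer ELSE → fail
loan_id=708: status='default' → inner[rate_bp >= 1761] → warn

fail, fail, fail, fail, low, fail, fail, fail, warn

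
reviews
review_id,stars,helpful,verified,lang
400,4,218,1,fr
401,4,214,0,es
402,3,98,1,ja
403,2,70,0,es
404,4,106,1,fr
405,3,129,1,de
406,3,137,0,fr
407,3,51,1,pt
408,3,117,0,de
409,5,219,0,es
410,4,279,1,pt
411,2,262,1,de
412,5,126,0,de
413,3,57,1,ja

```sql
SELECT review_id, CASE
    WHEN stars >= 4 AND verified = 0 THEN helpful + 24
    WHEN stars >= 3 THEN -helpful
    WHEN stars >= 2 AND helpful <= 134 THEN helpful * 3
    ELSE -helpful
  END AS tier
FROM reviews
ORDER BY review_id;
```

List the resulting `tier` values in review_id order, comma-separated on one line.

-218, 238, -98, 210, -106, -129, -137, -51, -117, 243, -279, -262, 150, -57

review_id=400: stars >= 3 → -218
review_id=401: stars >= 4 AND verified = 0 → 238
review_id=402: stars >= 3 → -98
review_id=403: stars >= 2 AND helpful <= 134 → 210
review_id=404: stars >= 3 → -106
review_id=405: stars >= 3 → -129
review_id=406: stars >= 3 → -137
review_id=407: stars >= 3 → -51
review_id=408: stars >= 3 → -117
review_id=409: stars >= 4 AND verified = 0 → 243
review_id=410: stars >= 3 → -279
review_id=411: ELSE → -262
review_id=412: stars >= 4 AND verified = 0 → 150
review_id=413: stars >= 3 → -57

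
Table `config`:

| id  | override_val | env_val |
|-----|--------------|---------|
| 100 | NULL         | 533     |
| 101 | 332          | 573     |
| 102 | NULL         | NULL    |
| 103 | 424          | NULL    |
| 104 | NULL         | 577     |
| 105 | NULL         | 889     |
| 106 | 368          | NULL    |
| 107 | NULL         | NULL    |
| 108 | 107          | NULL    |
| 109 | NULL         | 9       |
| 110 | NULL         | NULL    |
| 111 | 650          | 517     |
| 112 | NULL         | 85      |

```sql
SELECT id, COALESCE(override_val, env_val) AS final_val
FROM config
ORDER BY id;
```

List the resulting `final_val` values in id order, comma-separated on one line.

id=100: override_val=NULL, env_val=533 → 533
id=101: override_val=332 → 332
id=102: override_val=NULL, env_val=NULL (all NULL) → NULL
id=103: override_val=424 → 424
id=104: override_val=NULL, env_val=577 → 577
id=105: override_val=NULL, env_val=889 → 889
id=106: override_val=368 → 368
id=107: override_val=NULL, env_val=NULL (all NULL) → NULL
id=108: override_val=107 → 107
id=109: override_val=NULL, env_val=9 → 9
id=110: override_val=NULL, env_val=NULL (all NULL) → NULL
id=111: override_val=650 → 650
id=112: override_val=NULL, env_val=85 → 85

533, 332, NULL, 424, 577, 889, 368, NULL, 107, 9, NULL, 650, 85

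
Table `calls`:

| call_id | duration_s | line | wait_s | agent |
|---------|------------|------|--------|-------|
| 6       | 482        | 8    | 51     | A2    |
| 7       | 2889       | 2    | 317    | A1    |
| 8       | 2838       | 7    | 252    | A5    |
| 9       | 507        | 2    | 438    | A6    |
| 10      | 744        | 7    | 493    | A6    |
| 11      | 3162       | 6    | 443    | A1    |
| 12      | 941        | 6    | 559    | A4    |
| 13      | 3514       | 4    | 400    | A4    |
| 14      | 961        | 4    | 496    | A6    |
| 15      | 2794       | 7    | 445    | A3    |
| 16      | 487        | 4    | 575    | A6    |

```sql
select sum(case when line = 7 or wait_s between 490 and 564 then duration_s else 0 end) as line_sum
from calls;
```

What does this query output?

call_id=6: ✗
call_id=7: ✗
call_id=8: ✓ → 2838
call_id=9: ✗
call_id=10: ✓ → 744
call_id=11: ✗
call_id=12: ✓ → 941
call_id=13: ✗
call_id=14: ✓ → 961
call_id=15: ✓ → 2794
call_id=16: ✗
line_sum = 2838 + 744 + 941 + 961 + 2794 = 8278

8278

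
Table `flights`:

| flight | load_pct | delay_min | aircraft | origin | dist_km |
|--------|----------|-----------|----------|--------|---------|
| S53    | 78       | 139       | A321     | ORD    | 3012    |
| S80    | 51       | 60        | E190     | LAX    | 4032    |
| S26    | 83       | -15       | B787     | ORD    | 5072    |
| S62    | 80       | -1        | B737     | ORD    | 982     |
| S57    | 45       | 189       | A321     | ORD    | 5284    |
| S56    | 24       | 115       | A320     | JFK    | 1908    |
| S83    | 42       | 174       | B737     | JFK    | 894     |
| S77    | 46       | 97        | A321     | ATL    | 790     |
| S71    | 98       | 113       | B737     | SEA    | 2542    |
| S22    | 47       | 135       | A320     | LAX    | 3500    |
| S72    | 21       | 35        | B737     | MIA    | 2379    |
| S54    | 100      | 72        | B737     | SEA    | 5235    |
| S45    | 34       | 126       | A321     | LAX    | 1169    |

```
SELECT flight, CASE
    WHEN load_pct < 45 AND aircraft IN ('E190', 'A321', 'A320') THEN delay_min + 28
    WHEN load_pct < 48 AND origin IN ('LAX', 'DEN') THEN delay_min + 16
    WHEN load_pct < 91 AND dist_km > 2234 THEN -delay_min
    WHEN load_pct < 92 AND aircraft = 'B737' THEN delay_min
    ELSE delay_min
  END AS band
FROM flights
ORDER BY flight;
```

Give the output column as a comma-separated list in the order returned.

flight=S22: load_pct < 48 AND origin IN ('LAX', 'DEN') → 151
flight=S26: load_pct < 91 AND dist_km > 2234 → 15
flight=S45: load_pct < 45 AND aircraft IN ('E190', 'A321', 'A320') → 154
flight=S53: load_pct < 91 AND dist_km > 2234 → -139
flight=S54: ELSE → 72
flight=S56: load_pct < 45 AND aircraft IN ('E190', 'A321', 'A320') → 143
flight=S57: load_pct < 91 AND dist_km > 2234 → -189
flight=S62: load_pct < 92 AND aircraft = 'B737' → -1
flight=S71: ELSE → 113
flight=S72: load_pct < 91 AND dist_km > 2234 → -35
flight=S77: ELSE → 97
flight=S80: load_pct < 91 AND dist_km > 2234 → -60
flight=S83: load_pct < 92 AND aircraft = 'B737' → 174

151, 15, 154, -139, 72, 143, -189, -1, 113, -35, 97, -60, 174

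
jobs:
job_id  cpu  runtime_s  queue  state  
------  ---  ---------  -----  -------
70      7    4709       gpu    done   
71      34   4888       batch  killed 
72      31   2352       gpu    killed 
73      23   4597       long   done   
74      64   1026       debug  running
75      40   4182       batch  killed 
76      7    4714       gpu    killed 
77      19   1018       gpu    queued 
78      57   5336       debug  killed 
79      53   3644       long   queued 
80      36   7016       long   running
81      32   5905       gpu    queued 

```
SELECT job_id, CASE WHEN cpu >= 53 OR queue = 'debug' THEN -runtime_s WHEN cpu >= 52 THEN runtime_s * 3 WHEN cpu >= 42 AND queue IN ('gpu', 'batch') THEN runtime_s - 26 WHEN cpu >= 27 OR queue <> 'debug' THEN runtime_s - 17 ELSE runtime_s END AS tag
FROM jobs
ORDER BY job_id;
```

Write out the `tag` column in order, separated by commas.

job_id=70: cpu >= 27 OR queue <> 'debug' → 4692
job_id=71: cpu >= 27 OR queue <> 'debug' → 4871
job_id=72: cpu >= 27 OR queue <> 'debug' → 2335
job_id=73: cpu >= 27 OR queue <> 'debug' → 4580
job_id=74: cpu >= 53 OR queue = 'debug' → -1026
job_id=75: cpu >= 27 OR queue <> 'debug' → 4165
job_id=76: cpu >= 27 OR queue <> 'debug' → 4697
job_id=77: cpu >= 27 OR queue <> 'debug' → 1001
job_id=78: cpu >= 53 OR queue = 'debug' → -5336
job_id=79: cpu >= 53 OR queue = 'debug' → -3644
job_id=80: cpu >= 27 OR queue <> 'debug' → 6999
job_id=81: cpu >= 27 OR queue <> 'debug' → 5888

4692, 4871, 2335, 4580, -1026, 4165, 4697, 1001, -5336, -3644, 6999, 5888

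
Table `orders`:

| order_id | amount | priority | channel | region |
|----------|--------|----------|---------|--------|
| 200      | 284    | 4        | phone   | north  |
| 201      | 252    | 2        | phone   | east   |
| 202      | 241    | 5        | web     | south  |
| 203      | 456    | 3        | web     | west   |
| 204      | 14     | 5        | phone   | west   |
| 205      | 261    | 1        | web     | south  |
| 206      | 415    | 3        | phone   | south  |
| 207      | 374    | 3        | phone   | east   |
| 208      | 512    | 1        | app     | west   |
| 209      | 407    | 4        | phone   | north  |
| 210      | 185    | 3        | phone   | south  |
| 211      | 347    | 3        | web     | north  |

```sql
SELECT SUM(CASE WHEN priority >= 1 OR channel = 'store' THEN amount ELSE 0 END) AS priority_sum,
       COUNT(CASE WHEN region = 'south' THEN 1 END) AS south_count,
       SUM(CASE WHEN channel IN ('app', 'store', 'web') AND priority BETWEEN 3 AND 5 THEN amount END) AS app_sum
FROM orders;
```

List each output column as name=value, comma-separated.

priority_sum=3748, south_count=4, app_sum=1044

[priority_sum: priority >= 1 OR channel = 'store']
order_id=200: ✓ → 284
order_id=201: ✓ → 252
order_id=202: ✓ → 241
order_id=203: ✓ → 456
order_id=204: ✓ → 14
order_id=205: ✓ → 261
order_id=206: ✓ → 415
order_id=207: ✓ → 374
order_id=208: ✓ → 512
order_id=209: ✓ → 407
order_id=210: ✓ → 185
order_id=211: ✓ → 347
priority_sum = 284 + 252 + 241 + 456 + 14 + 261 + 415 + 374 + 512 + 407 + 185 + 347 = 3748
—
[south_count: region = 'south']
order_id=200: ✗
order_id=201: ✗
order_id=202: ✓ → 1
order_id=203: ✗
order_id=204: ✗
order_id=205: ✓ → 1
order_id=206: ✓ → 1
order_id=207: ✗
order_id=208: ✗
order_id=209: ✗
order_id=210: ✓ → 1
order_id=211: ✗
south_count = COUNT(1, 1, 1, 1) = 4
—
[app_sum: channel IN ('app', 'store', 'web') AND priority BETWEEN 3 AND 5]
order_id=200: ✗
order_id=201: ✗
order_id=202: ✓ → 241
order_id=203: ✓ → 456
order_id=204: ✗
order_id=205: ✗
order_id=206: ✗
order_id=207: ✗
order_id=208: ✗
order_id=209: ✗
order_id=210: ✗
order_id=211: ✓ → 347
app_sum = 241 + 456 + 347 = 1044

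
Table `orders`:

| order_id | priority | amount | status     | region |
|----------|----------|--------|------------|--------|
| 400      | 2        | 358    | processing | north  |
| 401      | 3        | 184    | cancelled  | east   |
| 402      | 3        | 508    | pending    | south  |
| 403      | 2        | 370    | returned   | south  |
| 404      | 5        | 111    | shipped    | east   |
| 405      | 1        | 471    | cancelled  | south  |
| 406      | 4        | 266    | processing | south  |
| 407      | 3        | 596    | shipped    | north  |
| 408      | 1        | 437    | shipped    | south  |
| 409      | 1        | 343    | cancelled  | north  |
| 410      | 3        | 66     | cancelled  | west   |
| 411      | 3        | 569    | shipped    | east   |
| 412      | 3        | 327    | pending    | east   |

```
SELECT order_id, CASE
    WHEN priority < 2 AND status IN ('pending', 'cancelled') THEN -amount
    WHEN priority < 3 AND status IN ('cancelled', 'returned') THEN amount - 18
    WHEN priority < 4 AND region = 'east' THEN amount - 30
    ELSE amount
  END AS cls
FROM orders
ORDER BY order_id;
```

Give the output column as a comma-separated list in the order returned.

order_id=400: ELSE → 358
order_id=401: priority < 4 AND region = 'east' → 154
order_id=402: ELSE → 508
order_id=403: priority < 3 AND status IN ('cancelled', 'returned') → 352
order_id=404: ELSE → 111
order_id=405: priority < 2 AND status IN ('pending', 'cancelled') → -471
order_id=406: ELSE → 266
order_id=407: ELSE → 596
order_id=408: ELSE → 437
order_id=409: priority < 2 AND status IN ('pending', 'cancelled') → -343
order_id=410: ELSE → 66
order_id=411: priority < 4 AND region = 'east' → 539
order_id=412: priority < 4 AND region = 'east' → 297

358, 154, 508, 352, 111, -471, 266, 596, 437, -343, 66, 539, 297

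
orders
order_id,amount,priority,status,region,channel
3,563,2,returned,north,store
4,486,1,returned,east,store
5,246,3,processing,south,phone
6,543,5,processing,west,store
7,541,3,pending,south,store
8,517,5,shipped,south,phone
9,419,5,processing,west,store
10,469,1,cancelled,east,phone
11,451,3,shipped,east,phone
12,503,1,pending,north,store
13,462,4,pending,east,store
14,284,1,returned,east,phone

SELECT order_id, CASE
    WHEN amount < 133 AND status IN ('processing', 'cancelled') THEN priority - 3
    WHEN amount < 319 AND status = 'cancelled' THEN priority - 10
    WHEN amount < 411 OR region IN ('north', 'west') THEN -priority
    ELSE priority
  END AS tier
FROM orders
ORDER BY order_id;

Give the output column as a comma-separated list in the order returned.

order_id=3: amount < 411 OR region IN ('north', 'west') → -2
order_id=4: ELSE → 1
order_id=5: amount < 411 OR region IN ('north', 'west') → -3
order_id=6: amount < 411 OR region IN ('north', 'west') → -5
order_id=7: ELSE → 3
order_id=8: ELSE → 5
order_id=9: amount < 411 OR region IN ('north', 'west') → -5
order_id=10: ELSE → 1
order_id=11: ELSE → 3
order_id=12: amount < 411 OR region IN ('north', 'west') → -1
order_id=13: ELSE → 4
order_id=14: amount < 411 OR region IN ('north', 'west') → -1

-2, 1, -3, -5, 3, 5, -5, 1, 3, -1, 4, -1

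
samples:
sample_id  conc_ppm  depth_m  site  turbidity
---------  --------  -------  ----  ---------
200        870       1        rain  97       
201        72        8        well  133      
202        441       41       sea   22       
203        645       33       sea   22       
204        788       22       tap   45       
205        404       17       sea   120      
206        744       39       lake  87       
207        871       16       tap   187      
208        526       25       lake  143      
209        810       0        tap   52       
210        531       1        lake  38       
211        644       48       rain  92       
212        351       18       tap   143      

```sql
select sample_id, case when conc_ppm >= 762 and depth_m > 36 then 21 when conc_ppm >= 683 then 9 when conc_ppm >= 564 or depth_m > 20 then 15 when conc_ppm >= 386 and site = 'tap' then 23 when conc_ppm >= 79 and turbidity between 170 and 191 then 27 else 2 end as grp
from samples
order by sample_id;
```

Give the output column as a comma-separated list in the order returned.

sample_id=200: conc_ppm >= 683 → 9
sample_id=201: ELSE → 2
sample_id=202: conc_ppm >= 564 or depth_m > 20 → 15
sample_id=203: conc_ppm >= 564 or depth_m > 20 → 15
sample_id=204: conc_ppm >= 683 → 9
sample_id=205: ELSE → 2
sample_id=206: conc_ppm >= 683 → 9
sample_id=207: conc_ppm >= 683 → 9
sample_id=208: conc_ppm >= 564 or depth_m > 20 → 15
sample_id=209: conc_ppm >= 683 → 9
sample_id=210: ELSE → 2
sample_id=211: conc_ppm >= 564 or depth_m > 20 → 15
sample_id=212: ELSE → 2

9, 2, 15, 15, 9, 2, 9, 9, 15, 9, 2, 15, 2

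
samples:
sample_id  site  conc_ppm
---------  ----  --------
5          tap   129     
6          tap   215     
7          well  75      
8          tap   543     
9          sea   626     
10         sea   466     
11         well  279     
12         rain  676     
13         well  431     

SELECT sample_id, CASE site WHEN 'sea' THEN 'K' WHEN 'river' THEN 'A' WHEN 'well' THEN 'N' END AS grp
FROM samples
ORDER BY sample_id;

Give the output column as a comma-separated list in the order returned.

NULL, NULL, N, NULL, K, K, N, NULL, N

sample_id=5: (no match → NULL) → NULL
sample_id=6: (no match → NULL) → NULL
sample_id=7: site='well' → N
sample_id=8: (no match → NULL) → NULL
sample_id=9: site='sea' → K
sample_id=10: site='sea' → K
sample_id=11: site='well' → N
sample_id=12: (no match → NULL) → NULL
sample_id=13: site='well' → N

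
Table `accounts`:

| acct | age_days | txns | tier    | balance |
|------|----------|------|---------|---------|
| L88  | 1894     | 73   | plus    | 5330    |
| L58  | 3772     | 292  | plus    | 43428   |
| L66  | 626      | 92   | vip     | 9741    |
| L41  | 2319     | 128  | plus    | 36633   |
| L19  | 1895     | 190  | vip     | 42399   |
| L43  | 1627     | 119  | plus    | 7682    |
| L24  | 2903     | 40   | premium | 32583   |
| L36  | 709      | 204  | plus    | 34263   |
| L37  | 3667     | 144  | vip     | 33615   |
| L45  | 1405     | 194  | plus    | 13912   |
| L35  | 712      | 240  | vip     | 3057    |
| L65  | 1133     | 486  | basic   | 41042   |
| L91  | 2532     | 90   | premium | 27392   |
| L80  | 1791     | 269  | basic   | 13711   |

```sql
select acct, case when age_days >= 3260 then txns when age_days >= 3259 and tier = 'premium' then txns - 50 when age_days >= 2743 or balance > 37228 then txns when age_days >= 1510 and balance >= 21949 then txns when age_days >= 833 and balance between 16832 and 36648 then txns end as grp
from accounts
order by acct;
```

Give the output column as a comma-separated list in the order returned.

acct=L19: age_days >= 2743 or balance > 37228 → 190
acct=L24: age_days >= 2743 or balance > 37228 → 40
acct=L35: (no match → NULL) → NULL
acct=L36: (no match → NULL) → NULL
acct=L37: age_days >= 3260 → 144
acct=L41: age_days >= 1510 and balance >= 21949 → 128
acct=L43: (no match → NULL) → NULL
acct=L45: (no match → NULL) → NULL
acct=L58: age_days >= 3260 → 292
acct=L65: age_days >= 2743 or balance > 37228 → 486
acct=L66: (no match → NULL) → NULL
acct=L80: (no match → NULL) → NULL
acct=L88: (no match → NULL) → NULL
acct=L91: age_days >= 1510 and balance >= 21949 → 90

190, 40, NULL, NULL, 144, 128, NULL, NULL, 292, 486, NULL, NULL, NULL, 90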